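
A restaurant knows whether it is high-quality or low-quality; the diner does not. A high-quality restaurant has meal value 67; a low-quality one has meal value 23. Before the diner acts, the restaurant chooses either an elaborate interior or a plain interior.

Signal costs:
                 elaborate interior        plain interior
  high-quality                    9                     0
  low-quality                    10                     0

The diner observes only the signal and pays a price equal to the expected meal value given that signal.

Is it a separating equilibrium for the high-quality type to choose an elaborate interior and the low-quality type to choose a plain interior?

If types separate, elaborate interior earns payment 67 and plain interior earns 23.
High-quality: elaborate interior gives 67 − 9 = 58; plain interior gives 23 − 0 = 23. No deviation. ✓
Low-quality: plain interior gives 23 − 0 = 23; elaborate interior gives 67 − 10 = 57. Would deviate. ✗

No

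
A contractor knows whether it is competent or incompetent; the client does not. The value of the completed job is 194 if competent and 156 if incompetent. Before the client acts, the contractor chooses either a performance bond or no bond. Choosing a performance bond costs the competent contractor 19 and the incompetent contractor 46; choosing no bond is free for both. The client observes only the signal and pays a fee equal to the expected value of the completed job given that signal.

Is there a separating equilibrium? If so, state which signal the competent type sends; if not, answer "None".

bond

Try competent → bond, incompetent → no bond:
  If types separate, bond earns payment 194 and no bond earns 156.
  Competent: bond gives 194 − 19 = 175; no bond gives 156 − 0 = 156. No deviation. ✓
  Incompetent: no bond gives 156 − 0 = 156; bond gives 194 − 46 = 148. No deviation. ✓
Both hold — the competent type sends bond.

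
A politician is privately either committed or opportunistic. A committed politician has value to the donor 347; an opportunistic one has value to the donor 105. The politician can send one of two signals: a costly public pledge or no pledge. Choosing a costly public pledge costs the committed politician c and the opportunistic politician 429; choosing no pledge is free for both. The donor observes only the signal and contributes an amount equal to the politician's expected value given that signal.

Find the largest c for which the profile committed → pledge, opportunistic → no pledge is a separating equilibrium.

242

Under separation: pledge → committed (pays 347); no pledge → opportunistic (pays 105).
Opportunistic: 105 − 0 = 105 ≥ 347 − 429 = -82. Holds regardless of c. ✓
Committed: 347 − c ≥ 105 − 0, so c ≤ 347 − 105 = 242.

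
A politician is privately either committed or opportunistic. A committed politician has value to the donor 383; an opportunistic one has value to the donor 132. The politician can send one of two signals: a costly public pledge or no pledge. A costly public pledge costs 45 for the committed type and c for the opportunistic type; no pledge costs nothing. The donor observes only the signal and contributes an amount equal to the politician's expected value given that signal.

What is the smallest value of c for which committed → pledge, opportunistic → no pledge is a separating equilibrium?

Under separation: pledge → committed (pays 383); no pledge → opportunistic (pays 132).
Committed: 383 − 45 = 338 ≥ 132 − 0 = 132. Holds regardless of c. ✓
Opportunistic: 132 − 0 ≥ 383 − c, so c ≥ 383 − 132 = 251.

251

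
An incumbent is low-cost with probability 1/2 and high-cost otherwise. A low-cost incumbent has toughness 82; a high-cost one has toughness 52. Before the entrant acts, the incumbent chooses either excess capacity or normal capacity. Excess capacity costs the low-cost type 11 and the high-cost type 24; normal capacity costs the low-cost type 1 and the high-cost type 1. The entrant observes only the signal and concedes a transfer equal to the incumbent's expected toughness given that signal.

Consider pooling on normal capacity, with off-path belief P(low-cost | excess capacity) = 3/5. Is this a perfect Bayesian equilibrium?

Yes

At the pooled signal (normal capacity) the entrant holds the prior 1/2 and pays 1/2·82 + 1/2·52 = 67. Off-path (excess capacity) belief 3/5 gives 3/5·82 + 2/5·52 = 70.
Low-cost: normal capacity gives 67 − 1 = 66; excess capacity gives 70 − 11 = 59. Stays. ✓
High-cost: normal capacity gives 67 − 1 = 66; excess capacity gives 70 − 24 = 46. Stays. ✓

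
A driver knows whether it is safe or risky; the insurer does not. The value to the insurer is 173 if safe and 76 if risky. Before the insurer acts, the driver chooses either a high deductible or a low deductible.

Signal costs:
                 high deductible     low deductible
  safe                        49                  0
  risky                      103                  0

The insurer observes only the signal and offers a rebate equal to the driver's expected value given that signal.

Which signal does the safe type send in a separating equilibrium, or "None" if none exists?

high deductible

Try safe → high deductible, risky → low deductible:
  Under separation the insurer infers type exactly: high deductible → safe (pays 173), low deductible → risky (pays 76).
  Safe: high deductible gives 173 − 49 = 124; low deductible gives 76 − 0 = 76. No deviation. ✓
  Risky: low deductible gives 76 − 0 = 76; high deductible gives 173 − 103 = 70. No deviation. ✓
Both hold — the safe type sends high deductible.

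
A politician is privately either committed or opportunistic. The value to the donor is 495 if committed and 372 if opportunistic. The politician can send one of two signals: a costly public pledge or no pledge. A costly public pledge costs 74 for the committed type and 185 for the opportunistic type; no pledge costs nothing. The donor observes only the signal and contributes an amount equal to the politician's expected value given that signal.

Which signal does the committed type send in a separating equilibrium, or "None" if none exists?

Try committed → pledge, opportunistic → no pledge:
  Under separation the donor infers type exactly: pledge → committed (pays 495), no pledge → opportunistic (pays 372).
  Committed: pledge gives 495 − 74 = 421; no pledge gives 372 − 0 = 372. No deviation. ✓
  Opportunistic: no pledge gives 372 − 0 = 372; pledge gives 495 − 185 = 310. No deviation. ✓
Both hold — the committed type sends pledge.

pledge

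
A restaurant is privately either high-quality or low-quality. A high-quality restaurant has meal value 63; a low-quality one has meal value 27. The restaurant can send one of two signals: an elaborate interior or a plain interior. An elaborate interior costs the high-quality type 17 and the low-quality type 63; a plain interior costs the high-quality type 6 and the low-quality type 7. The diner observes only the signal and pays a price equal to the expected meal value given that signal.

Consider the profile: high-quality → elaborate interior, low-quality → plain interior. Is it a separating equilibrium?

Yes

If types separate, elaborate interior earns payment 63 and plain interior earns 27.
High-quality: elaborate interior gives 63 − 17 = 46; plain interior gives 27 − 6 = 21. No deviation. ✓
Low-quality: plain interior gives 27 − 7 = 20; elaborate interior gives 63 − 63 = 0. No deviation. ✓
Neither type gains from mimicking the other.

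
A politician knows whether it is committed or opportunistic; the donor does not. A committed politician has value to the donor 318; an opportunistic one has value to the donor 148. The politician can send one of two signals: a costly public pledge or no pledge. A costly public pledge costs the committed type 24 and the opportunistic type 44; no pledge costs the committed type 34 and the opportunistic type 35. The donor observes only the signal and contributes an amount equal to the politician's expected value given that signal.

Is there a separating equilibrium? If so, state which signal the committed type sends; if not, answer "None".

Try committed → pledge, opportunistic → no pledge:
  Under separation the donor infers type exactly: pledge → committed (pays 318), no pledge → opportunistic (pays 148).
  Committed: pledge gives 318 − 24 = 294; no pledge gives 148 − 34 = 114. No deviation. ✓
  Opportunistic: no pledge gives 148 − 35 = 113; pledge gives 318 − 44 = 274. Would deviate. ✗
Try committed → no pledge, opportunistic → pledge:
  Under separation the donor infers type exactly: no pledge → committed (pays 318), pledge → opportunistic (pays 148).
  Committed: no pledge gives 318 − 34 = 284; pledge gives 148 − 24 = 124. No deviation. ✓
  Opportunistic: pledge gives 148 − 44 = 104; no pledge gives 318 − 35 = 283. Would deviate. ✗
Neither assignment is incentive-compatible.

None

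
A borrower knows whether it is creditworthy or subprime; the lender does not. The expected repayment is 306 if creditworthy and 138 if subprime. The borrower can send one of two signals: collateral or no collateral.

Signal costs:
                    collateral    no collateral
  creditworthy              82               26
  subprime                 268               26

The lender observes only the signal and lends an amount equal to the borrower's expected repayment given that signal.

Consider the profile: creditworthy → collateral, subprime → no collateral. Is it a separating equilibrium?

Under separation the lender infers type exactly: collateral → creditworthy (pays 306), no collateral → subprime (pays 138).
Creditworthy: collateral gives 306 − 82 = 224; no collateral gives 138 − 26 = 112. No deviation. ✓
Subprime: no collateral gives 138 − 26 = 112; collateral gives 306 − 268 = 38. No deviation. ✓
Both incentive constraints hold.

Yes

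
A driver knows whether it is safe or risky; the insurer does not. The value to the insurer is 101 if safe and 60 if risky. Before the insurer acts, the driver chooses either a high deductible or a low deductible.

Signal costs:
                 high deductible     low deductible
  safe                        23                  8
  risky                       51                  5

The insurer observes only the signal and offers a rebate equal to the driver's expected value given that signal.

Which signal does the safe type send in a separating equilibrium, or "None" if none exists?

high deductible

Try safe → high deductible, risky → low deductible:
  If types separate, high deductible earns payment 101 and low deductible earns 60.
  Safe: high deductible gives 101 − 23 = 78; low deductible gives 60 − 8 = 52. No deviation. ✓
  Risky: low deductible gives 60 − 5 = 55; high deductible gives 101 − 51 = 50. No deviation. ✓
Both hold — the safe type sends high deductible.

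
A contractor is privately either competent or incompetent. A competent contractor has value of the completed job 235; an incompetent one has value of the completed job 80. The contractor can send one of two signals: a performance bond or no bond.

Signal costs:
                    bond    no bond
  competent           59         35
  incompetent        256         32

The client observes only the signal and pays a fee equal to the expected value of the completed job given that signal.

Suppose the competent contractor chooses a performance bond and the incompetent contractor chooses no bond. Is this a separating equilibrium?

If types separate, bond earns payment 235 and no bond earns 80.
Competent: bond gives 235 − 59 = 176; no bond gives 80 − 35 = 45. No deviation. ✓
Incompetent: no bond gives 80 − 32 = 48; bond gives 235 − 256 = -21. No deviation. ✓
Neither type gains from mimicking the other.

Yes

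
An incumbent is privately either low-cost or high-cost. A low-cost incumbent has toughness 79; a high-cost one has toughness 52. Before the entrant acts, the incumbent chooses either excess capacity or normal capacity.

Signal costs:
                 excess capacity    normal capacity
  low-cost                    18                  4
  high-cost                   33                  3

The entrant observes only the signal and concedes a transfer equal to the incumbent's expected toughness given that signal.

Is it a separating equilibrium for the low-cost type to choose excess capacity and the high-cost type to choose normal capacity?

If types separate, excess capacity earns payment 79 and normal capacity earns 52.
Low-cost: excess capacity gives 79 − 18 = 61; normal capacity gives 52 − 4 = 48. No deviation. ✓
High-cost: normal capacity gives 52 − 3 = 49; excess capacity gives 79 − 33 = 46. No deviation. ✓
Neither type gains from mimicking the other.

Yes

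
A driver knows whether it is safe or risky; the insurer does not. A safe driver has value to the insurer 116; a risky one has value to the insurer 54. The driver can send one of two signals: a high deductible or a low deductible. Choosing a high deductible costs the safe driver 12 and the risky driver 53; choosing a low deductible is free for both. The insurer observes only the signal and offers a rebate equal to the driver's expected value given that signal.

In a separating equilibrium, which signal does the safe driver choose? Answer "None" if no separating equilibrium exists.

Try safe → high deductible, risky → low deductible:
  Under separation the insurer infers type exactly: high deductible → safe (pays 116), low deductible → risky (pays 54).
  Safe: high deductible gives 116 − 12 = 104; low deductible gives 54 − 0 = 54. No deviation. ✓
  Risky: low deductible gives 54 − 0 = 54; high deductible gives 116 − 53 = 63. Would deviate. ✗
Try safe → low deductible, risky → high deductible:
  Under separation the insurer infers type exactly: low deductible → safe (pays 116), high deductible → risky (pays 54).
  Safe: low deductible gives 116 − 0 = 116; high deductible gives 54 − 12 = 42. No deviation. ✓
  Risky: high deductible gives 54 − 53 = 1; low deductible gives 116 − 0 = 116. Would deviate. ✗
Neither assignment is incentive-compatible.

None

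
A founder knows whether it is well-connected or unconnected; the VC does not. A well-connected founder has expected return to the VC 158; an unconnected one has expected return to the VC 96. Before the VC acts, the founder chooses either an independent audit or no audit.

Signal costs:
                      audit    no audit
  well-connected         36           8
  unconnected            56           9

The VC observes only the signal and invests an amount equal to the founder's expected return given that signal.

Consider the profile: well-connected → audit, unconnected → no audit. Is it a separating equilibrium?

No

Under separation the VC infers type exactly: audit → well-connected (pays 158), no audit → unconnected (pays 96).
Well-connected: audit gives 158 − 36 = 122; no audit gives 96 − 8 = 88. No deviation. ✓
Unconnected: no audit gives 96 − 9 = 87; audit gives 158 − 56 = 102. Would deviate. ✗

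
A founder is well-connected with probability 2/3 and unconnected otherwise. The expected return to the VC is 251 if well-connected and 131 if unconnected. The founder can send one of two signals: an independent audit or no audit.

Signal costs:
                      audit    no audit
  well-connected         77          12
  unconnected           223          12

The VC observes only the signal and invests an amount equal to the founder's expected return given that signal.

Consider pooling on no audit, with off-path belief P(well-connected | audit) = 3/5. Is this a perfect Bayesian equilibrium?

Yes

At the pooled signal (no audit) the VC holds the prior 2/3 and pays 2/3·251 + 1/3·131 = 211. Off-path (audit) belief 3/5 gives 3/5·251 + 2/5·131 = 203.
Well-connected: no audit gives 211 − 12 = 199; audit gives 203 − 77 = 126. Stays. ✓
Unconnected: no audit gives 211 − 12 = 199; audit gives 203 − 223 = -20. Stays. ✓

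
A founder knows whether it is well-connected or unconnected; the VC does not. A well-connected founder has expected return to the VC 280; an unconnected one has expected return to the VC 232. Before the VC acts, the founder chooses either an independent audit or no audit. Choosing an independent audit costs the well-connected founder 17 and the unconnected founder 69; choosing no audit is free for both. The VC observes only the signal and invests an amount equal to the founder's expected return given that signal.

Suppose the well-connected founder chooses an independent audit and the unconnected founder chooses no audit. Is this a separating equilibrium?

Yes

Under separation the VC infers type exactly: audit → well-connected (pays 280), no audit → unconnected (pays 232).
Well-connected: audit gives 280 − 17 = 263; no audit gives 232 − 0 = 232. No deviation. ✓
Unconnected: no audit gives 232 − 0 = 232; audit gives 280 − 69 = 211. No deviation. ✓
Neither type gains from mimicking the other.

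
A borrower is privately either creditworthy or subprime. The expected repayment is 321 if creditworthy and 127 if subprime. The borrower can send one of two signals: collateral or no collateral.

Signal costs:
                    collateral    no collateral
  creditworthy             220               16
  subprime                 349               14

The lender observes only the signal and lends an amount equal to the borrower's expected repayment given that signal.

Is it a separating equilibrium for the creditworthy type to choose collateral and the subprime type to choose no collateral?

No

If types separate, collateral earns payment 321 and no collateral earns 127.
Creditworthy: collateral gives 321 − 220 = 101; no collateral gives 127 − 16 = 111. Would deviate. ✗
Subprime: no collateral gives 127 − 14 = 113; collateral gives 321 − 349 = -28. No deviation. ✓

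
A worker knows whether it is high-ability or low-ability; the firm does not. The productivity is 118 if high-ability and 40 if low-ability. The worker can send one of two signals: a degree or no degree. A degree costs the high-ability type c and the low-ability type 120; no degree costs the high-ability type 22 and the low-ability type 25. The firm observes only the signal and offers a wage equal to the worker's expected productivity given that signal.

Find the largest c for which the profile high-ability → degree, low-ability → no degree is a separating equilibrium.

100

Under separation: degree → high-ability (pays 118); no degree → low-ability (pays 40).
Low-ability: 40 − 25 = 15 ≥ 118 − 120 = -2. Holds regardless of c. ✓
High-ability: 118 − c ≥ 40 − 22, so c ≤ 118 − 18 = 100.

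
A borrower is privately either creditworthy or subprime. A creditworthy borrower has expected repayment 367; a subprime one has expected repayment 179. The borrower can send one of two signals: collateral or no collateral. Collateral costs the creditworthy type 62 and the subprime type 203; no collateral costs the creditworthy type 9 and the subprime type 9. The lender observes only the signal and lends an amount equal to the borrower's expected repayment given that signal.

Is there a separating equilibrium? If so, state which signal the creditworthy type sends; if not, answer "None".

Try creditworthy → collateral, subprime → no collateral:
  If types separate, collateral earns payment 367 and no collateral earns 179.
  Creditworthy: collateral gives 367 − 62 = 305; no collateral gives 179 − 9 = 170. No deviation. ✓
  Subprime: no collateral gives 179 − 9 = 170; collateral gives 367 − 203 = 164. No deviation. ✓
Both hold — the creditworthy type sends collateral.

collateral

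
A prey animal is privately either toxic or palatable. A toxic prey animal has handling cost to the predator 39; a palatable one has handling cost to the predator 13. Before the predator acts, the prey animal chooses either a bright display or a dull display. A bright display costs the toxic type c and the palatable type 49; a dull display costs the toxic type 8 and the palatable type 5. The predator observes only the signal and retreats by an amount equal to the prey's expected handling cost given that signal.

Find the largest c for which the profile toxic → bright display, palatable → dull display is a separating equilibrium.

Under separation: bright display → toxic (pays 39); dull display → palatable (pays 13).
Palatable: 13 − 5 = 8 ≥ 39 − 49 = -10. Holds regardless of c. ✓
Toxic: 39 − c ≥ 13 − 8, so c ≤ 39 − 5 = 34.

34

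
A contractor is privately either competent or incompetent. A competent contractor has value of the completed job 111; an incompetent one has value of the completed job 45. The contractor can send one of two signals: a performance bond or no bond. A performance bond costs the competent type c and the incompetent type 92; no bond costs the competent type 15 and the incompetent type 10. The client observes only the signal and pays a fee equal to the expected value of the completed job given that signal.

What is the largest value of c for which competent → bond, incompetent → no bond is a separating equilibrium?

Under separation: bond → competent (pays 111); no bond → incompetent (pays 45).
Incompetent: 45 − 10 = 35 ≥ 111 − 92 = 19. Holds regardless of c. ✓
Competent: 111 − c ≥ 45 − 15, so c ≤ 111 − 30 = 81.

81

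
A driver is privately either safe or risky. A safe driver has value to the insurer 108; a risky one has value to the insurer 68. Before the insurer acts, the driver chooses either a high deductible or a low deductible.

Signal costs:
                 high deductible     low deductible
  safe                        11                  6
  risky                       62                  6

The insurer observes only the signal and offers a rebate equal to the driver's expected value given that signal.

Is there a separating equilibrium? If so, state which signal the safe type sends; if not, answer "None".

Try safe → high deductible, risky → low deductible:
  Under separation the insurer infers type exactly: high deductible → safe (pays 108), low deductible → risky (pays 68).
  Safe: high deductible gives 108 − 11 = 97; low deductible gives 68 − 6 = 62. No deviation. ✓
  Risky: low deductible gives 68 − 6 = 62; high deductible gives 108 − 62 = 46. No deviation. ✓
Both hold — the safe type sends high deductible.

high deductible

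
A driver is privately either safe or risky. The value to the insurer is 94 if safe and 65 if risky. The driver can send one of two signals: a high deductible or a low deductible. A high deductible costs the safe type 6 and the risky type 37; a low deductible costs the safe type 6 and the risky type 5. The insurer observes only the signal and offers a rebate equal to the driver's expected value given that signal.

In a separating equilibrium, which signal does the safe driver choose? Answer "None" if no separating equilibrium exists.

Try safe → high deductible, risky → low deductible:
  Under separation the insurer infers type exactly: high deductible → safe (pays 94), low deductible → risky (pays 65).
  Safe: high deductible gives 94 − 6 = 88; low deductible gives 65 − 6 = 59. No deviation. ✓
  Risky: low deductible gives 65 − 5 = 60; high deductible gives 94 − 37 = 57. No deviation. ✓
Both hold — the safe type sends high deductible.

high deductible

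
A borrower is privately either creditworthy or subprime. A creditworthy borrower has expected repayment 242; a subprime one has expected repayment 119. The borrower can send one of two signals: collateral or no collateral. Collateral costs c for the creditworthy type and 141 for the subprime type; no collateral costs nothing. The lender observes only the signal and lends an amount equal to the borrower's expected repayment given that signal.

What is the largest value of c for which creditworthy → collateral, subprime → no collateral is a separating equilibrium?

123

Under separation: collateral → creditworthy (pays 242); no collateral → subprime (pays 119).
Subprime: 119 − 0 = 119 ≥ 242 − 141 = 101. Holds regardless of c. ✓
Creditworthy: 242 − c ≥ 119 − 0, so c ≤ 242 − 119 = 123.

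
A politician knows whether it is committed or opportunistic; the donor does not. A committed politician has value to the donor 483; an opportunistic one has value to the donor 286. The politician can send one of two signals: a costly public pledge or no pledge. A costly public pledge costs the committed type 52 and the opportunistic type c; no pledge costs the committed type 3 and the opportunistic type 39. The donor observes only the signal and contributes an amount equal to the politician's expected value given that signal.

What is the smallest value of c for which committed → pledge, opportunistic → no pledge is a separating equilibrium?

Under separation: pledge → committed (pays 483); no pledge → opportunistic (pays 286).
Committed: 483 − 52 = 431 ≥ 286 − 3 = 283. Holds regardless of c. ✓
Opportunistic: 286 − 39 ≥ 483 − c, so c ≥ 483 − 247 = 236.

236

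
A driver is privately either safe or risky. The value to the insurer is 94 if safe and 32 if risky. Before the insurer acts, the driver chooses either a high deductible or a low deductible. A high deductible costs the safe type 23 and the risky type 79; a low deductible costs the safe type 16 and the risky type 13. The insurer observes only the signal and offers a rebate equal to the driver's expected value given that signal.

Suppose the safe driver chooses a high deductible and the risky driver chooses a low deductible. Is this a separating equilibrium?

Yes

If types separate, high deductible earns payment 94 and low deductible earns 32.
Safe: high deductible gives 94 − 23 = 71; low deductible gives 32 − 16 = 16. No deviation. ✓
Risky: low deductible gives 32 − 13 = 19; high deductible gives 94 − 79 = 15. No deviation. ✓
Neither type gains from mimicking the other.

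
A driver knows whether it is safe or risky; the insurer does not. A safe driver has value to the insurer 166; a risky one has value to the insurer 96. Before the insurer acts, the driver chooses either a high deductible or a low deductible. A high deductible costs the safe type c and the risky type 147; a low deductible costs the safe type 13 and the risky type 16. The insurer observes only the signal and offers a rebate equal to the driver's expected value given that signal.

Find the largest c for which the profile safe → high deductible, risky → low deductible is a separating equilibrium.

Under separation: high deductible → safe (pays 166); low deductible → risky (pays 96).
Risky: 96 − 16 = 80 ≥ 166 − 147 = 19. Holds regardless of c. ✓
Safe: 166 − c ≥ 96 − 13, so c ≤ 166 − 83 = 83.

83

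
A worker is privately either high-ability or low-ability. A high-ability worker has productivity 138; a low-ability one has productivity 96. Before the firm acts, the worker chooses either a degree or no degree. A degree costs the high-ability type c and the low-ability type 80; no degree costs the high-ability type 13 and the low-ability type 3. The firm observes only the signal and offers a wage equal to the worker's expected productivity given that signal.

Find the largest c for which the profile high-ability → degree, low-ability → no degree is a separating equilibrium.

55

Under separation: degree → high-ability (pays 138); no degree → low-ability (pays 96).
Low-ability: 96 − 3 = 93 ≥ 138 − 80 = 58. Holds regardless of c. ✓
High-ability: 138 − c ≥ 96 − 13, so c ≤ 138 − 83 = 55.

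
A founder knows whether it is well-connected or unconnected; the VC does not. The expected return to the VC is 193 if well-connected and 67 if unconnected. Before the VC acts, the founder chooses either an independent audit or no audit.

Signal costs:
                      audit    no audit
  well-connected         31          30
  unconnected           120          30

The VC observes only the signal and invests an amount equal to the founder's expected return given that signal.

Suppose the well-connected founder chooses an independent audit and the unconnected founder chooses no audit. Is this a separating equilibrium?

Under separation the VC infers type exactly: audit → well-connected (pays 193), no audit → unconnected (pays 67).
Well-connected: audit gives 193 − 31 = 162; no audit gives 67 − 30 = 37. No deviation. ✓
Unconnected: no audit gives 67 − 30 = 37; audit gives 193 − 120 = 73. Would deviate. ✗

No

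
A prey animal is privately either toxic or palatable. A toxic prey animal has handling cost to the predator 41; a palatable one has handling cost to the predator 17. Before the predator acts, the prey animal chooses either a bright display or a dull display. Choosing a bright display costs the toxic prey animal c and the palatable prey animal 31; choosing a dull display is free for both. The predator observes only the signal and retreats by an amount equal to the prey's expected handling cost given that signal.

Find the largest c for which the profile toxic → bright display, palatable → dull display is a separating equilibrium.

24

Under separation: bright display → toxic (pays 41); dull display → palatable (pays 17).
Palatable: 17 − 0 = 17 ≥ 41 − 31 = 10. Holds regardless of c. ✓
Toxic: 41 − c ≥ 17 − 0, so c ≤ 41 − 17 = 24.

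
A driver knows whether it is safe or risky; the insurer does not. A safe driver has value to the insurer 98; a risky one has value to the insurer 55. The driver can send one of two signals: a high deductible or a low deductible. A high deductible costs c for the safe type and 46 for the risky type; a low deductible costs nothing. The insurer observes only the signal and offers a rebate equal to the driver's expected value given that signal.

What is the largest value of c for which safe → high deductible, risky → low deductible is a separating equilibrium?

Under separation: high deductible → safe (pays 98); low deductible → risky (pays 55).
Risky: 55 − 0 = 55 ≥ 98 − 46 = 52. Holds regardless of c. ✓
Safe: 98 − c ≥ 55 − 0, so c ≤ 98 − 55 = 43.

43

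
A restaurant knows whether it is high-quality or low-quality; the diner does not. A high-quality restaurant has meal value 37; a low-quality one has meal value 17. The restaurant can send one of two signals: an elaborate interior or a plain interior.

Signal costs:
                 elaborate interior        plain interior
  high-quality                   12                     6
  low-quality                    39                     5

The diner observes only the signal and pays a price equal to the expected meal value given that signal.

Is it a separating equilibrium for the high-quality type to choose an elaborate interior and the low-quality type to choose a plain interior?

Under separation the diner infers type exactly: elaborate interior → high-quality (pays 37), plain interior → low-quality (pays 17).
High-quality: elaborate interior gives 37 − 12 = 25; plain interior gives 17 − 6 = 11. No deviation. ✓
Low-quality: plain interior gives 17 − 5 = 12; elaborate interior gives 37 − 39 = -2. No deviation. ✓
Both incentive constraints hold.

Yes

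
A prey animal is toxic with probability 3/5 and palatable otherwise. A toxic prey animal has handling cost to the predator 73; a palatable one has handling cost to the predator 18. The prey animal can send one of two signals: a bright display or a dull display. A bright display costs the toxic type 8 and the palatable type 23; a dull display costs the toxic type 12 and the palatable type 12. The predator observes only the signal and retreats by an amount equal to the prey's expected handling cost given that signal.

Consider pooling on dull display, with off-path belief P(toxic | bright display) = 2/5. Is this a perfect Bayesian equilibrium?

At the pooled signal (dull display) the predator holds the prior 3/5 and pays 3/5·73 + 2/5·18 = 51. Off-path (bright display) belief 2/5 gives 2/5·73 + 3/5·18 = 40.
Toxic: dull display gives 51 − 12 = 39; bright display gives 40 − 8 = 32. Stays. ✓
Palatable: dull display gives 51 − 12 = 39; bright display gives 40 − 23 = 17. Stays. ✓

Yes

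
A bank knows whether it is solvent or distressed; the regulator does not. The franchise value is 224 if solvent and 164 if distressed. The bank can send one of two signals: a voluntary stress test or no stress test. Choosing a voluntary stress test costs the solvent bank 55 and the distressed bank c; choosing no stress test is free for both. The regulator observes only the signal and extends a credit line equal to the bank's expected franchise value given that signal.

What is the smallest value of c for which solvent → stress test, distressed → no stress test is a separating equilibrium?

Under separation: stress test → solvent (pays 224); no stress test → distressed (pays 164).
Solvent: 224 − 55 = 169 ≥ 164 − 0 = 164. Holds regardless of c. ✓
Distressed: 164 − 0 ≥ 224 − c, so c ≥ 224 − 164 = 60.

60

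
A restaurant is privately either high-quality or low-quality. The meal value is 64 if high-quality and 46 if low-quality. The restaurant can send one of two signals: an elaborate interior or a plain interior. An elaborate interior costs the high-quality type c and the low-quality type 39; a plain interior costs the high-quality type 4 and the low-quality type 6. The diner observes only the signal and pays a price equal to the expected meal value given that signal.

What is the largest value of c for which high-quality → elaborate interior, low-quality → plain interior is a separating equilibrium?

22

Under separation: elaborate interior → high-quality (pays 64); plain interior → low-quality (pays 46).
Low-quality: 46 − 6 = 40 ≥ 64 − 39 = 25. Holds regardless of c. ✓
High-quality: 64 − c ≥ 46 − 4, so c ≤ 64 − 42 = 22.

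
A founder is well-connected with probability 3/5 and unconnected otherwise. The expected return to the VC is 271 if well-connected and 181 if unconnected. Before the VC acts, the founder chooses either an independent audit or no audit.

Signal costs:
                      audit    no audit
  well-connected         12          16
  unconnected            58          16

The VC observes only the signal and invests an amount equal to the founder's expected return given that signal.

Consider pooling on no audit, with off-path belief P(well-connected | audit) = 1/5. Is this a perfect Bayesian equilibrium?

Yes

At the pooled signal (no audit) the VC holds the prior 3/5 and pays 3/5·271 + 2/5·181 = 235. Off-path (audit) belief 1/5 gives 1/5·271 + 4/5·181 = 199.
Well-connected: no audit gives 235 − 16 = 219; audit gives 199 − 12 = 187. Stays. ✓
Unconnected: no audit gives 235 − 16 = 219; audit gives 199 − 58 = 141. Stays. ✓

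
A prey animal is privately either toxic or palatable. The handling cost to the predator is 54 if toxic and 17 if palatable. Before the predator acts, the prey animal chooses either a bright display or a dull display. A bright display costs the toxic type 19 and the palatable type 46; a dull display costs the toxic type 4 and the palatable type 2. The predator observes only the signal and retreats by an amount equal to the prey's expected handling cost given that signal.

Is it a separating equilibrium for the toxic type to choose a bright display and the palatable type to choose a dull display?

Under separation the predator infers type exactly: bright display → toxic (pays 54), dull display → palatable (pays 17).
Toxic: bright display gives 54 − 19 = 35; dull display gives 17 − 4 = 13. No deviation. ✓
Palatable: dull display gives 17 − 2 = 15; bright display gives 54 − 46 = 8. No deviation. ✓
Both incentive constraints hold.

Yes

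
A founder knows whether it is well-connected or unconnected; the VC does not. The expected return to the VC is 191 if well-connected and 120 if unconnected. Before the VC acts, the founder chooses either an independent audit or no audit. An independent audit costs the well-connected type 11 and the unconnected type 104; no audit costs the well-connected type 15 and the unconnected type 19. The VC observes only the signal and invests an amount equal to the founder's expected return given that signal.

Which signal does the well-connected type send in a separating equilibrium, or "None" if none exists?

Try well-connected → audit, unconnected → no audit:
  Under separation the VC infers type exactly: audit → well-connected (pays 191), no audit → unconnected (pays 120).
  Well-connected: audit gives 191 − 11 = 180; no audit gives 120 − 15 = 105. No deviation. ✓
  Unconnected: no audit gives 120 − 19 = 101; audit gives 191 − 104 = 87. No deviation. ✓
Both hold — the well-connected type sends audit.

audit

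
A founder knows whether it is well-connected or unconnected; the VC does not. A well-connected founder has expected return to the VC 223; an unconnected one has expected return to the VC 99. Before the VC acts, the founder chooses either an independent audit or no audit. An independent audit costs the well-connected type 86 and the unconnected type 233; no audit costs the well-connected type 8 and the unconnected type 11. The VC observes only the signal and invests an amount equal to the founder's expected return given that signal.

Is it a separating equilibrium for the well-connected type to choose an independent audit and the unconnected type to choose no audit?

If types separate, audit earns payment 223 and no audit earns 99.
Well-connected: audit gives 223 − 86 = 137; no audit gives 99 − 8 = 91. No deviation. ✓
Unconnected: no audit gives 99 − 11 = 88; audit gives 223 − 233 = -10. No deviation. ✓
Neither type gains from mimicking the other.

Yes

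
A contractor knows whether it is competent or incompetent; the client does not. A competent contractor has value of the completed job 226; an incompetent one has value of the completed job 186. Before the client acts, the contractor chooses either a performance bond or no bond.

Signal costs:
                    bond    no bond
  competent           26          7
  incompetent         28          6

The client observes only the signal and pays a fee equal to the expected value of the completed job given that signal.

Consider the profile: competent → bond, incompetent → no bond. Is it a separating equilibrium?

Under separation the client infers type exactly: bond → competent (pays 226), no bond → incompetent (pays 186).
Competent: bond gives 226 − 26 = 200; no bond gives 186 − 7 = 179. No deviation. ✓
Incompetent: no bond gives 186 − 6 = 180; bond gives 226 − 28 = 198. Would deviate. ✗

No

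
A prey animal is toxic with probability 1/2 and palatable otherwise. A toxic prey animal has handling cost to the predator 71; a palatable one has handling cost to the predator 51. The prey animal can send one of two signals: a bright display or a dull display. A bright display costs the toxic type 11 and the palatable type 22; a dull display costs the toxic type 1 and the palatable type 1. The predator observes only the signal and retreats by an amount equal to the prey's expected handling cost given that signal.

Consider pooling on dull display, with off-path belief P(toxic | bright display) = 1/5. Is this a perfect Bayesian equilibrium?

Yes

At the pooled signal (dull display) the predator holds the prior 1/2 and pays 1/2·71 + 1/2·51 = 61. Off-path (bright display) belief 1/5 gives 1/5·71 + 4/5·51 = 55.
Toxic: dull display gives 61 − 1 = 60; bright display gives 55 − 11 = 44. Stays. ✓
Palatable: dull display gives 61 − 1 = 60; bright display gives 55 − 22 = 33. Stays. ✓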